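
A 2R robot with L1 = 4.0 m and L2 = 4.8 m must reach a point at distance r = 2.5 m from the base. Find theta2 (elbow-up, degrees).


cos(theta2) = (r^2 - L1^2 - L2^2) / (2*L1*L2)
cos(theta2) = (6.25 - 16.0 - 23.04) / 38.4
cos(theta2) = -0.853906
theta2 = 148.6391 degrees


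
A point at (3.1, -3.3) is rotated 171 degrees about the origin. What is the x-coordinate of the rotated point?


x' = x*cos(theta) - y*sin(theta)
cos(171 deg) = -0.9877, sin(171 deg) = 0.1564
x' = 3.1 * -0.9877 - -3.3 * 0.1564
= -3.0618 - -0.5162
= -2.5456


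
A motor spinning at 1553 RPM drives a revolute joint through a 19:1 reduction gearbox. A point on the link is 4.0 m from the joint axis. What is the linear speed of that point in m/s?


omega_motor = 1553 * 2*pi/60 = 162.6298 rad/s
omega_joint = omega_motor / 19 = 8.5595 rad/s
v = omega_joint * r = 8.5595 * 4.0
= 34.2378 m/s


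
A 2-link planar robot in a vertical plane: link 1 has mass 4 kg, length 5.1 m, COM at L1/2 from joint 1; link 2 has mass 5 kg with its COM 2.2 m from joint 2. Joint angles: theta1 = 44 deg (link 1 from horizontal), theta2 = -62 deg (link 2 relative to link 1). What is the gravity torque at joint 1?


Horizontal distance from joint 1 to link-1 COM:
  x_c1 = (L1/2)*cos(t1) = 2.55 * 0.7193 = 1.8343 m
Horizontal distance from joint 1 to link-2 COM:
  x_c2 = L1*cos(t1) + Lc2*cos(t1+t2)
       = 5.1*0.7193 + 2.2*0.9511 = 5.761 m
tau1 = m1*g*x_c1 + m2*g*x_c2
     = 4*9.81*1.8343 + 5*9.81*5.761
     = 71.9786 + 282.575
     = 354.5535 Nm


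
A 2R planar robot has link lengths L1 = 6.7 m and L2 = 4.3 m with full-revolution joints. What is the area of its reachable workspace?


r_max = L1 + L2 = 11.0 m
r_min = |L1 - L2| = 2.4 m
Area = pi*(r_max^2 - r_min^2)
= pi*(121.0 - 5.76)
= pi * 115.24
= 362.0371 m^2


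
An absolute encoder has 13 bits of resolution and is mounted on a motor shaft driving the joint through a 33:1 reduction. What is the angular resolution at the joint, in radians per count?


counts = 2^13 = 8192
effective counts at joint = 8192 * 33 = 270336
resolution = 2*pi / 270336
= 2.3242e-05 rad/count


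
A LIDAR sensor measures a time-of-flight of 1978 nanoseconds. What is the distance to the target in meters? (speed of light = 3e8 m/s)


tof = 1978 ns = 1.978e-06 s
dist = c * tof / 2
= 3e8 * 1.978e-06 / 2
= 296.7 m


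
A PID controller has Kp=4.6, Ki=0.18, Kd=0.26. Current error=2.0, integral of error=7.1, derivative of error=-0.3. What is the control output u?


u = Kp*e + Ki*int(e) + Kd*de/dt
= 4.6*2.0 + 0.18*7.1 + 0.26*(-0.3)
= 9.2 + 1.278 + -0.078
= 10.4


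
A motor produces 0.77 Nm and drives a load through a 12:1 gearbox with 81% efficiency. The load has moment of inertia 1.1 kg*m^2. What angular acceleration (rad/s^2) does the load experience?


tau_out = tau_motor * N * eta
= 0.77 * 12 * 0.81 = 7.4844 Nm
alpha = tau_out / I = 7.4844 / 1.1
= 6.804 rad/s^2


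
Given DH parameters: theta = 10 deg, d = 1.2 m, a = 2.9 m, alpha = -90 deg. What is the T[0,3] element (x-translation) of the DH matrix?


T[0,3] = a * cos(theta)
= 2.9 * cos(10 deg)
= 2.9 * 0.9848
= 2.8559


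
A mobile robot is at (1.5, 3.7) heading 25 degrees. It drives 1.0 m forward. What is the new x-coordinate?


x_new = x0 + d*cos(theta)
= 1.5 + 1.0*cos(25)
= 1.5 + 0.9063
= 2.4063


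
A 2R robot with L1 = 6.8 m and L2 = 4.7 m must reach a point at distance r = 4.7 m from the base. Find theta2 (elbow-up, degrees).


cos(theta2) = (r^2 - L1^2 - L2^2) / (2*L1*L2)
cos(theta2) = (22.09 - 46.24 - 22.09) / 63.92
cos(theta2) = -0.723404
theta2 = 136.3363 degrees


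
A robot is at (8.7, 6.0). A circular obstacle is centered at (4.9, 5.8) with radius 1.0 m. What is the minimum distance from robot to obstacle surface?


center_dist = sqrt((8.7-4.9)^2 + (6.0-5.8)^2)
= sqrt(14.44 + 0.04)
= 3.8053
min_dist = center_dist - radius = 3.8053 - 1.0 = 2.8053 m


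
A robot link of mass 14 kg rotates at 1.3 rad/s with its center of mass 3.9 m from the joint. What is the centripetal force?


F = m * omega^2 * r
= 14 * 1.3^2 * 3.9
= 14 * 1.69 * 3.9
= 92.274 N


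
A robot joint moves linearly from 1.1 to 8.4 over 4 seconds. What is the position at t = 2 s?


s = t/T = 2/4 = 0.5
p(t) = p0 + (pf-p0)*s
= 1.1 + (8.4 - 1.1) * 0.5
= 4.75


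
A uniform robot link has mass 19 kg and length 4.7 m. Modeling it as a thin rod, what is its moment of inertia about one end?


I = (1/3) * m * L^2
= (1/3) * 19 * 4.7^2
= 0.333333 * 19 * 22.09
= 139.9033 kg*m^2


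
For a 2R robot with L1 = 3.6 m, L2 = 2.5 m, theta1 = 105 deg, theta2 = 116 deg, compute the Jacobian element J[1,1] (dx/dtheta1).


J[1,1] = -L1*sin(t1) - L2*sin(t1+t2)
= -3.6*sin(105) - 2.5*sin(221)
= -1.8372


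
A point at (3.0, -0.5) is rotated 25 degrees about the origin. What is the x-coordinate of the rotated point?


x' = x*cos(theta) - y*sin(theta)
cos(25 deg) = 0.9063, sin(25 deg) = 0.4226
x' = 3.0 * 0.9063 - -0.5 * 0.4226
= 2.7189 - -0.2113
= 2.9302


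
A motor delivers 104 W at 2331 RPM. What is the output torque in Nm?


omega = 2331 * 2*pi/60 = 244.1017 rad/s
tau = P / omega = 104 / 244.1017
= 0.4261 Nm


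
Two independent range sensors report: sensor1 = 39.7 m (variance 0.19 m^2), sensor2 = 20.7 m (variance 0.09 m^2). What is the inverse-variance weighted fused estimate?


w1 = (1/var1) / (1/var1 + 1/var2)
   = 5.2632 / (5.2632 + 11.1111) = 0.3214
w2 = 1 - w1 = 0.6786
fused = w1*s1 + w2*s2 = 12.7607 + 14.0464
= 26.8071 m


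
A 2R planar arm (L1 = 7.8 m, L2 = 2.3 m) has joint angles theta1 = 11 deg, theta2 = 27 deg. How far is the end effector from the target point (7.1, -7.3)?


End effector via forward kinematics:
x = L1*cos(t1) + L2*cos(t1+t2) = 9.4691
y = L1*sin(t1) + L2*sin(t1+t2) = 2.9043
Distance to target:
d = sqrt((7.1 - 9.4691)^2 + (-7.3 - 2.9043)^2)
= sqrt(5.6127 + 104.1284)
= 10.4757 m


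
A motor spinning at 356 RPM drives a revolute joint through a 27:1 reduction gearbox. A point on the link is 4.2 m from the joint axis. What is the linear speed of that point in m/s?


omega_motor = 356 * 2*pi/60 = 37.2802 rad/s
omega_joint = omega_motor / 27 = 1.3807 rad/s
v = omega_joint * r = 1.3807 * 4.2
= 5.7991 m/s


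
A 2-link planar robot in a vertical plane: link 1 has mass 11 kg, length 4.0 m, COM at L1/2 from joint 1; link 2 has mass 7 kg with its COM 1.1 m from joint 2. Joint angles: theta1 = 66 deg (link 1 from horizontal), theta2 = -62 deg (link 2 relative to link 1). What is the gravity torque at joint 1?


Horizontal distance from joint 1 to link-1 COM:
  x_c1 = (L1/2)*cos(t1) = 2.0 * 0.4067 = 0.8135 m
Horizontal distance from joint 1 to link-2 COM:
  x_c2 = L1*cos(t1) + Lc2*cos(t1+t2)
       = 4.0*0.4067 + 1.1*0.9976 = 2.7243 m
tau1 = m1*g*x_c1 + m2*g*x_c2
     = 11*9.81*0.8135 + 7*9.81*2.7243
     = 87.7819 + 187.0754
     = 274.8573 Nm


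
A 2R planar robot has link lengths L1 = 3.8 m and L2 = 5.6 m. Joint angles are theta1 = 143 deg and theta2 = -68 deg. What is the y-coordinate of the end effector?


Convert angles to radians: theta1 = 2.4958, theta2 = -1.1868
y = L1*sin(theta1) + L2*sin(theta1+theta2)
y = 2.2869 + 5.4092
y = 7.6961


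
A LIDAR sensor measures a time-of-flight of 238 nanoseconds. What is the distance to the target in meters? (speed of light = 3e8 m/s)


tof = 238 ns = 2.38e-07 s
dist = c * tof / 2
= 3e8 * 2.38e-07 / 2
= 35.7 m


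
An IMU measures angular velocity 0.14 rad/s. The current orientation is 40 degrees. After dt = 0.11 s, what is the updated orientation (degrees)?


delta_theta = w * dt = 0.14 * 0.11 = 0.0154 rad
= 0.8824 deg
theta_new = 40 + 0.8824 = 40.8824 deg


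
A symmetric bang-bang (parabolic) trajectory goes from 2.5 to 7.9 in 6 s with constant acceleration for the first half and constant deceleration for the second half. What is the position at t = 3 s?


Symmetric rest-to-rest: each phase covers (pf-p0)/2 in time T/2. 0.5*a*(T/2)^2 = (pf-p0)/2 => a = 4*(pf-p0)/T^2
a = 4*(7.9-2.5)/6^2 = 0.6
t = 3 is in the acceleration phase (t <= T/2).
p = p0 + 0.5*a*t^2 = 2.5 + 0.5*0.6*3^2
= 5.2


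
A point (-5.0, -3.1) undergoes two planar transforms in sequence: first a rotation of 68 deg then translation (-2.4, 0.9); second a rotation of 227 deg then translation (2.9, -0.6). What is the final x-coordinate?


After transform 1:
x1 = cos(68)*-5.0 - sin(68)*-3.1 + -2.4 = -1.3988
y1 = sin(68)*-5.0 + cos(68)*-3.1 + 0.9 = -4.8972
After transform 2:
x2 = cos(227)*-1.3988 - sin(227)*-4.8972 + 2.9
= 0.2724


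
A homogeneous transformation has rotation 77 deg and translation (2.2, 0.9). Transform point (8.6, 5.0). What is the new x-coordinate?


x' = cos(theta)*px - sin(theta)*py + tx
= 0.225*8.6 - 0.9744*5.0 + 2.2
= -0.7373


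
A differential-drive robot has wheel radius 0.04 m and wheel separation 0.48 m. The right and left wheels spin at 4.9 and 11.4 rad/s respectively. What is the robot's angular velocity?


vR = r*wR = 0.04*4.9 = 0.196 m/s
vL = r*wL = 0.04*11.4 = 0.456 m/s
v = (vR+vL)/2 = 0.326 m/s
omega = (vR-vL)/L = -0.5417 rad/s
angular velocity = -0.5417 rad/s


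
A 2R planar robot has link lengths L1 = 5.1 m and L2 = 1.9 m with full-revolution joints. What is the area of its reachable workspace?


r_max = L1 + L2 = 7.0 m
r_min = |L1 - L2| = 3.2 m
Area = pi*(r_max^2 - r_min^2)
= pi*(49.0 - 10.24)
= pi * 38.76
= 121.7681 m^2


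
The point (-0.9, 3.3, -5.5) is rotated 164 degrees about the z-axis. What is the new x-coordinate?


Rotation about z-axis: x' = x*cos(theta) - y*sin(theta)
= -0.9 * -0.9613 - 3.3 * 0.2756
= -0.0445


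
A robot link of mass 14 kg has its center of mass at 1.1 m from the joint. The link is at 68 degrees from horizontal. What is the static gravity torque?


tau = m*g*L*cos(angle)
= 14 * 9.81 * 1.1 * cos(68 deg)
= 14 * 9.81 * 1.1 * 0.3746
= 56.5933 Nm


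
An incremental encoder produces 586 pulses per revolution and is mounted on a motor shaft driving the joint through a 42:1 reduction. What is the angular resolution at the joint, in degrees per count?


counts per rev = 586
effective counts at joint = 586 * 42 = 24612
resolution = 360 / 24612
= 0.0146 deg/count


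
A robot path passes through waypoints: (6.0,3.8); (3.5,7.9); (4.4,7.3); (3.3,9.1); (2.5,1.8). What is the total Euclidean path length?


Segment lengths:
  seg1 = sqrt((-2.5)^2 + (4.1)^2) = 4.8021
  seg2 = sqrt((0.9)^2 + (-0.6)^2) = 1.0817
  seg3 = sqrt((-1.1)^2 + (1.8)^2) = 2.1095
  seg4 = sqrt((-0.8)^2 + (-7.3)^2) = 7.3437
Total = 15.337


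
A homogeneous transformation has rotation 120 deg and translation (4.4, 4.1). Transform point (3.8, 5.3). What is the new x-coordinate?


x' = cos(theta)*px - sin(theta)*py + tx
= -0.5*3.8 - 0.866*5.3 + 4.4
= -2.0899


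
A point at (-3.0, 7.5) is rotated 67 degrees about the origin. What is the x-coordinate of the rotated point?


x' = x*cos(theta) - y*sin(theta)
cos(67 deg) = 0.3907, sin(67 deg) = 0.9205
x' = -3.0 * 0.3907 - 7.5 * 0.9205
= -1.1722 - 6.9038
= -8.076


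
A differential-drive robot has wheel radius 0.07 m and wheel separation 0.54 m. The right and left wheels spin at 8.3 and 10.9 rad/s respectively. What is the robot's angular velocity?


vR = r*wR = 0.07*8.3 = 0.581 m/s
vL = r*wL = 0.07*10.9 = 0.763 m/s
v = (vR+vL)/2 = 0.672 m/s
omega = (vR-vL)/L = -0.337 rad/s
angular velocity = -0.337 rad/s


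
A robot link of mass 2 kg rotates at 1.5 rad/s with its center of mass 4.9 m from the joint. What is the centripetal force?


F = m * omega^2 * r
= 2 * 1.5^2 * 4.9
= 2 * 2.25 * 4.9
= 22.05 N


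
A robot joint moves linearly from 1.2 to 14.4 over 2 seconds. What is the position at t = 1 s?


s = t/T = 1/2 = 0.5
p(t) = p0 + (pf-p0)*s
= 1.2 + (14.4 - 1.2) * 0.5
= 7.8


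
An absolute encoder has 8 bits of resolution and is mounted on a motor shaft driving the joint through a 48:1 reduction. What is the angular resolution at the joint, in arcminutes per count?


counts = 2^8 = 256
effective counts at joint = 256 * 48 = 12288
resolution = 360*60 / 12288
= 1.7578 arcmin/count


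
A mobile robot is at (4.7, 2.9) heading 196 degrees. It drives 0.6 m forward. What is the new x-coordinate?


x_new = x0 + d*cos(theta)
= 4.7 + 0.6*cos(196)
= 4.7 + -0.5768
= 4.1232


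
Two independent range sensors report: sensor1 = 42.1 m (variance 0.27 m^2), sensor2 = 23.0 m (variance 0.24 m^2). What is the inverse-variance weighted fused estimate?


w1 = (1/var1) / (1/var1 + 1/var2)
   = 3.7037 / (3.7037 + 4.1667) = 0.4706
w2 = 1 - w1 = 0.5294
fused = w1*s1 + w2*s2 = 19.8118 + 12.1765
= 31.9882 m


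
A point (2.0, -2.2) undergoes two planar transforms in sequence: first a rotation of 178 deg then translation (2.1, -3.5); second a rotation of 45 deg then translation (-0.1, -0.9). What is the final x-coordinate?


After transform 1:
x1 = cos(178)*2.0 - sin(178)*-2.2 + 2.1 = 0.178
y1 = sin(178)*2.0 + cos(178)*-2.2 + -3.5 = -1.2315
After transform 2:
x2 = cos(45)*0.178 - sin(45)*-1.2315 + -0.1
= 0.8967


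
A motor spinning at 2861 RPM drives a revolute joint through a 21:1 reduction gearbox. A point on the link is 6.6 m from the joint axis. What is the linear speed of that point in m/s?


omega_motor = 2861 * 2*pi/60 = 299.6032 rad/s
omega_joint = omega_motor / 21 = 14.2668 rad/s
v = omega_joint * r = 14.2668 * 6.6
= 94.161 m/s


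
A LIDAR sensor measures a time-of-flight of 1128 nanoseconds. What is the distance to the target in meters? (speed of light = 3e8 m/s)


tof = 1128 ns = 1.128e-06 s
dist = c * tof / 2
= 3e8 * 1.128e-06 / 2
= 169.2 m


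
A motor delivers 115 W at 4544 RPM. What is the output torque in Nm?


omega = 4544 * 2*pi/60 = 475.8466 rad/s
tau = P / omega = 115 / 475.8466
= 0.2417 Nm


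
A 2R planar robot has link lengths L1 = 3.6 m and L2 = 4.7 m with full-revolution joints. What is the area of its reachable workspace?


r_max = L1 + L2 = 8.3 m
r_min = |L1 - L2| = 1.1 m
Area = pi*(r_max^2 - r_min^2)
= pi*(68.89 - 1.21)
= pi * 67.68
= 212.623 m^2


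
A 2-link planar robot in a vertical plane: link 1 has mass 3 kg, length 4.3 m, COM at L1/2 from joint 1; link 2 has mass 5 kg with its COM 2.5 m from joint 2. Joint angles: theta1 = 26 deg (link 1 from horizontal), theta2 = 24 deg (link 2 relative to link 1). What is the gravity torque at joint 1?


Horizontal distance from joint 1 to link-1 COM:
  x_c1 = (L1/2)*cos(t1) = 2.15 * 0.8988 = 1.9324 m
Horizontal distance from joint 1 to link-2 COM:
  x_c2 = L1*cos(t1) + Lc2*cos(t1+t2)
       = 4.3*0.8988 + 2.5*0.6428 = 5.4718 m
tau1 = m1*g*x_c1 + m2*g*x_c2
     = 3*9.81*1.9324 + 5*9.81*5.4718
     = 56.8707 + 268.391
     = 325.2617 Nm


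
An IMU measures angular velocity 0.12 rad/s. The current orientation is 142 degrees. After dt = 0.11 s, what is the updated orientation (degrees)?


delta_theta = w * dt = 0.12 * 0.11 = 0.0132 rad
= 0.7563 deg
theta_new = 142 + 0.7563 = 142.7563 deg


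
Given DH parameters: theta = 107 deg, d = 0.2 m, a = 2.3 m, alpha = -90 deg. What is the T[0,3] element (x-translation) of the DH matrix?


T[0,3] = a * cos(theta)
= 2.3 * cos(107 deg)
= 2.3 * -0.2924
= -0.6725


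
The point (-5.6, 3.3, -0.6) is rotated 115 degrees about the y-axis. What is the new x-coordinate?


Rotation about y-axis: x' = x*cos(theta) + z*sin(theta)
= -5.6 * -0.4226 + -0.6 * 0.9063
= 1.8229


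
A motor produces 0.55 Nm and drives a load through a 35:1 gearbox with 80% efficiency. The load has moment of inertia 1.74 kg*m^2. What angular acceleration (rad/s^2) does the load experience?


tau_out = tau_motor * N * eta
= 0.55 * 35 * 0.8 = 15.4 Nm
alpha = tau_out / I = 15.4 / 1.74
= 8.8506 rad/s^2


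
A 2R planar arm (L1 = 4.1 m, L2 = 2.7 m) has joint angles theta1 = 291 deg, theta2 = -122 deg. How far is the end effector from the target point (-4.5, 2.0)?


End effector via forward kinematics:
x = L1*cos(t1) + L2*cos(t1+t2) = -1.1811
y = L1*sin(t1) + L2*sin(t1+t2) = -3.3125
Distance to target:
d = sqrt((-4.5 - -1.1811)^2 + (2.0 - -3.3125)^2)
= sqrt(11.0152 + 28.2226)
= 6.264 m


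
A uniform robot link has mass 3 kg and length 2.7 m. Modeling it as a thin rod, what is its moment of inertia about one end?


I = (1/3) * m * L^2
= (1/3) * 3 * 2.7^2
= 0.333333 * 3 * 7.29
= 7.29 kg*m^2


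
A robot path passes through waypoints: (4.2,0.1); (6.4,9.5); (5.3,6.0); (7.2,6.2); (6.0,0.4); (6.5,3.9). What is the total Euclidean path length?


Segment lengths:
  seg1 = sqrt((2.2)^2 + (9.4)^2) = 9.654
  seg2 = sqrt((-1.1)^2 + (-3.5)^2) = 3.6688
  seg3 = sqrt((1.9)^2 + (0.2)^2) = 1.9105
  seg4 = sqrt((-1.2)^2 + (-5.8)^2) = 5.9228
  seg5 = sqrt((0.5)^2 + (3.5)^2) = 3.5355
Total = 24.6917


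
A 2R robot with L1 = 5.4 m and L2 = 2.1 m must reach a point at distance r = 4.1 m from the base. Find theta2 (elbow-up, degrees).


cos(theta2) = (r^2 - L1^2 - L2^2) / (2*L1*L2)
cos(theta2) = (16.81 - 29.16 - 4.41) / 22.68
cos(theta2) = -0.738977
theta2 = 137.6444 degrees


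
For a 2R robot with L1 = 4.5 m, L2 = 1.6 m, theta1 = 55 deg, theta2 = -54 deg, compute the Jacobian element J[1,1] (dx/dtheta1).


J[1,1] = -L1*sin(t1) - L2*sin(t1+t2)
= -4.5*sin(55) - 1.6*sin(1)
= -3.7141


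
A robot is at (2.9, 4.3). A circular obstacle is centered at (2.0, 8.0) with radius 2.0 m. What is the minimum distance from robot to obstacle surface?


center_dist = sqrt((2.9-2.0)^2 + (4.3-8.0)^2)
= sqrt(0.81 + 13.69)
= 3.8079
min_dist = center_dist - radius = 3.8079 - 2.0 = 1.8079 m


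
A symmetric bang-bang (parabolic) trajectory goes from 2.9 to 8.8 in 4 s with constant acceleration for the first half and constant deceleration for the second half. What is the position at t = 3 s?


Symmetric rest-to-rest: each phase covers (pf-p0)/2 in time T/2. 0.5*a*(T/2)^2 = (pf-p0)/2 => a = 4*(pf-p0)/T^2
a = 4*(8.8-2.9)/4^2 = 1.475
t = 3 is in the deceleration phase (t > T/2).
p = pf - 0.5*a*(T-t)^2 = 8.8 - 0.5*1.475*1^2
= 8.0625


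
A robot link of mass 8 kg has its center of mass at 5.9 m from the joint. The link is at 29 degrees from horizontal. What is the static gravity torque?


tau = m*g*L*cos(angle)
= 8 * 9.81 * 5.9 * cos(29 deg)
= 8 * 9.81 * 5.9 * 0.8746
= 404.9769 Nm


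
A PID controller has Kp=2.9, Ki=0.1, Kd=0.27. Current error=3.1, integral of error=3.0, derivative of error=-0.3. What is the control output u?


u = Kp*e + Ki*int(e) + Kd*de/dt
= 2.9*3.1 + 0.1*3.0 + 0.27*(-0.3)
= 8.99 + 0.3 + -0.081
= 9.209


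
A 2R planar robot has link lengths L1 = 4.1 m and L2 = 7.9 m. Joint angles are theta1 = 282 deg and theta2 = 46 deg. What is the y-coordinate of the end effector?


Convert angles to radians: theta1 = 4.9218, theta2 = 0.8029
y = L1*sin(theta1) + L2*sin(theta1+theta2)
y = -4.0104 + -4.1864
y = -8.1968


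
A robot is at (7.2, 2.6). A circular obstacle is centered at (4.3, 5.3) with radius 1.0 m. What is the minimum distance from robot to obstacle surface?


center_dist = sqrt((7.2-4.3)^2 + (2.6-5.3)^2)
= sqrt(8.41 + 7.29)
= 3.9623
min_dist = center_dist - radius = 3.9623 - 1.0 = 2.9623 m


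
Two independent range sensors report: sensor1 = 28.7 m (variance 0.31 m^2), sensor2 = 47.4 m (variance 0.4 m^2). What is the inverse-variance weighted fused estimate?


w1 = (1/var1) / (1/var1 + 1/var2)
   = 3.2258 / (3.2258 + 2.5) = 0.5634
w2 = 1 - w1 = 0.4366
fused = w1*s1 + w2*s2 = 16.169 + 20.6958
= 36.8648 m


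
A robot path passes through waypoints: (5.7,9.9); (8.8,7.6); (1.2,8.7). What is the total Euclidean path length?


Segment lengths:
  seg1 = sqrt((3.1)^2 + (-2.3)^2) = 3.8601
  seg2 = sqrt((-7.6)^2 + (1.1)^2) = 7.6792
Total = 11.5392


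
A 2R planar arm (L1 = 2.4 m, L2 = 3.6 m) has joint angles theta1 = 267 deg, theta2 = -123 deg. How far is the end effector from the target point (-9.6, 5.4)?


End effector via forward kinematics:
x = L1*cos(t1) + L2*cos(t1+t2) = -3.0381
y = L1*sin(t1) + L2*sin(t1+t2) = -0.2807
Distance to target:
d = sqrt((-9.6 - -3.0381)^2 + (5.4 - -0.2807)^2)
= sqrt(43.059 + 32.2702)
= 8.6792 m


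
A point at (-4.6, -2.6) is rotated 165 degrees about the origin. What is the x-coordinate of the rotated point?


x' = x*cos(theta) - y*sin(theta)
cos(165 deg) = -0.9659, sin(165 deg) = 0.2588
x' = -4.6 * -0.9659 - -2.6 * 0.2588
= 4.4433 - -0.6729
= 5.1162


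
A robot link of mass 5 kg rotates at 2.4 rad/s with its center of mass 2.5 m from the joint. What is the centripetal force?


F = m * omega^2 * r
= 5 * 2.4^2 * 2.5
= 5 * 5.76 * 2.5
= 72.0 N


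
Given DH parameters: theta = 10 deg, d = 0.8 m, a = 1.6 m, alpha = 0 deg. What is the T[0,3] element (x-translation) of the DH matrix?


T[0,3] = a * cos(theta)
= 1.6 * cos(10 deg)
= 1.6 * 0.9848
= 1.5757


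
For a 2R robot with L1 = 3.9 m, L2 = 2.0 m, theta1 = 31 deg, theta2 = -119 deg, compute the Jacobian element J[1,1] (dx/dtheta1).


J[1,1] = -L1*sin(t1) - L2*sin(t1+t2)
= -3.9*sin(31) - 2.0*sin(-88)
= -0.0099


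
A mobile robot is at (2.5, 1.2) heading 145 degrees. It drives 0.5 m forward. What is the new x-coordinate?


x_new = x0 + d*cos(theta)
= 2.5 + 0.5*cos(145)
= 2.5 + -0.4096
= 2.0904


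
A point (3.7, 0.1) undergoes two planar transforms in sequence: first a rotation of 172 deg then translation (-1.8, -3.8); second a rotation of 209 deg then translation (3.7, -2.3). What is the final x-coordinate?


After transform 1:
x1 = cos(172)*3.7 - sin(172)*0.1 + -1.8 = -5.4779
y1 = sin(172)*3.7 + cos(172)*0.1 + -3.8 = -3.3841
After transform 2:
x2 = cos(209)*-5.4779 - sin(209)*-3.3841 + 3.7
= 6.8504


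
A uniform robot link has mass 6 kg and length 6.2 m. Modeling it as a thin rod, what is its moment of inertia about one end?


I = (1/3) * m * L^2
= (1/3) * 6 * 6.2^2
= 0.333333 * 6 * 38.44
= 76.88 kg*m^2


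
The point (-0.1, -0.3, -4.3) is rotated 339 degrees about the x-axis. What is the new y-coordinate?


Rotation about x-axis: y' = y*cos(theta) - z*sin(theta)
= -0.3 * 0.9336 - -4.3 * -0.3584
= -1.8211


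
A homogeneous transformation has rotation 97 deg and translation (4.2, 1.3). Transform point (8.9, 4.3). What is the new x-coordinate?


x' = cos(theta)*px - sin(theta)*py + tx
= -0.1219*8.9 - 0.9925*4.3 + 4.2
= -1.1526


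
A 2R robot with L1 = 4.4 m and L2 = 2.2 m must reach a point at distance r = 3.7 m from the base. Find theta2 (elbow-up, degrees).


cos(theta2) = (r^2 - L1^2 - L2^2) / (2*L1*L2)
cos(theta2) = (13.69 - 19.36 - 4.84) / 19.36
cos(theta2) = -0.542872
theta2 = 122.8794 degrees


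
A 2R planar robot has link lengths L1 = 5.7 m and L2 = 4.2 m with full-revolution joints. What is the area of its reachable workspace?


r_max = L1 + L2 = 9.9 m
r_min = |L1 - L2| = 1.5 m
Area = pi*(r_max^2 - r_min^2)
= pi*(98.01 - 2.25)
= pi * 95.76
= 300.8389 m^2


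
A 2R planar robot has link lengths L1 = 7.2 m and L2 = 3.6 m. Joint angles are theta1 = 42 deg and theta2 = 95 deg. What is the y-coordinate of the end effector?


Convert angles to radians: theta1 = 0.733, theta2 = 1.6581
y = L1*sin(theta1) + L2*sin(theta1+theta2)
y = 4.8177 + 2.4552
y = 7.2729


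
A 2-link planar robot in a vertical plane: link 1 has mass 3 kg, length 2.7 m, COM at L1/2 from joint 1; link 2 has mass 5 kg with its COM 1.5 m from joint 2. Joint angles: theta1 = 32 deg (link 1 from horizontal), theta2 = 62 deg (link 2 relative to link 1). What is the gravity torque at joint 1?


Horizontal distance from joint 1 to link-1 COM:
  x_c1 = (L1/2)*cos(t1) = 1.35 * 0.848 = 1.1449 m
Horizontal distance from joint 1 to link-2 COM:
  x_c2 = L1*cos(t1) + Lc2*cos(t1+t2)
       = 2.7*0.848 + 1.5*-0.0698 = 2.1851 m
tau1 = m1*g*x_c1 + m2*g*x_c2
     = 3*9.81*1.1449 + 5*9.81*2.1851
     = 33.6934 + 107.1789
     = 140.8723 Nm


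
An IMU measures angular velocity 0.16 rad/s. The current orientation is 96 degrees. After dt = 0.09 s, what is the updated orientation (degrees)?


delta_theta = w * dt = 0.16 * 0.09 = 0.0144 rad
= 0.8251 deg
theta_new = 96 + 0.8251 = 96.8251 deg


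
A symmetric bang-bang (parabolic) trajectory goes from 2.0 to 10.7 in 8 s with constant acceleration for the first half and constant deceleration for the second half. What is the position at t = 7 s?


Symmetric rest-to-rest: each phase covers (pf-p0)/2 in time T/2. 0.5*a*(T/2)^2 = (pf-p0)/2 => a = 4*(pf-p0)/T^2
a = 4*(10.7-2.0)/8^2 = 0.5437
t = 7 is in the deceleration phase (t > T/2).
p = pf - 0.5*a*(T-t)^2 = 10.7 - 0.5*0.5437*1^2
= 10.4281


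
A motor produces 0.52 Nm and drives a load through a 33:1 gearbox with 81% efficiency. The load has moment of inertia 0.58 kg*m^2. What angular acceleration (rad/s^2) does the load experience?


tau_out = tau_motor * N * eta
= 0.52 * 33 * 0.81 = 13.8996 Nm
alpha = tau_out / I = 13.8996 / 0.58
= 23.9648 rad/s^2


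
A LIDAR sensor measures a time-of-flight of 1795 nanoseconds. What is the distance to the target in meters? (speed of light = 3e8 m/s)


tof = 1795 ns = 1.795e-06 s
dist = c * tof / 2
= 3e8 * 1.795e-06 / 2
= 269.25 m


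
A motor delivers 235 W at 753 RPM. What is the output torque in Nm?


omega = 753 * 2*pi/60 = 78.854 rad/s
tau = P / omega = 235 / 78.854
= 2.9802 Nm


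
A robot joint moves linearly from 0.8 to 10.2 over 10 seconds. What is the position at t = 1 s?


s = t/T = 1/10 = 0.1
p(t) = p0 + (pf-p0)*s
= 0.8 + (10.2 - 0.8) * 0.1
= 1.74


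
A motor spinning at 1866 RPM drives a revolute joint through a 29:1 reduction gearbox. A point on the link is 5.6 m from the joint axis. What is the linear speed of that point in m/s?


omega_motor = 1866 * 2*pi/60 = 195.4071 rad/s
omega_joint = omega_motor / 29 = 6.7382 rad/s
v = omega_joint * r = 6.7382 * 5.6
= 37.7338 m/s


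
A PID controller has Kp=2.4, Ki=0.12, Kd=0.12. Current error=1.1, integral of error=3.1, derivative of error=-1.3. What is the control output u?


u = Kp*e + Ki*int(e) + Kd*de/dt
= 2.4*1.1 + 0.12*3.1 + 0.12*(-1.3)
= 2.64 + 0.372 + -0.156
= 2.856


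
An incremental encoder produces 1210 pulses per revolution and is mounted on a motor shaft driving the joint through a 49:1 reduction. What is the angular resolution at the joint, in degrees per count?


counts per rev = 1210
effective counts at joint = 1210 * 49 = 59290
resolution = 360 / 59290
= 0.0061 deg/count


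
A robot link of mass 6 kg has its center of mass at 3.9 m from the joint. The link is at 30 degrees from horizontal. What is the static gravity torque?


tau = m*g*L*cos(angle)
= 6 * 9.81 * 3.9 * cos(30 deg)
= 6 * 9.81 * 3.9 * 0.866
= 198.7996 Nm


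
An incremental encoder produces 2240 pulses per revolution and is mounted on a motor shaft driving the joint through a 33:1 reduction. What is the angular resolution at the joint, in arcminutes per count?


counts per rev = 2240
effective counts at joint = 2240 * 33 = 73920
resolution = 360*60 / 73920
= 0.2922 arcmin/count


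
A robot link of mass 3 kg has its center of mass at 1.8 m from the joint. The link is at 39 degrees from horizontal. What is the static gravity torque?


tau = m*g*L*cos(angle)
= 3 * 9.81 * 1.8 * cos(39 deg)
= 3 * 9.81 * 1.8 * 0.7771
= 41.1685 Nm


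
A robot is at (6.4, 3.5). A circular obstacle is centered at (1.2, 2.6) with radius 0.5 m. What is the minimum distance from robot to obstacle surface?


center_dist = sqrt((6.4-1.2)^2 + (3.5-2.6)^2)
= sqrt(27.04 + 0.81)
= 5.2773
min_dist = center_dist - radius = 5.2773 - 0.5 = 4.7773 m


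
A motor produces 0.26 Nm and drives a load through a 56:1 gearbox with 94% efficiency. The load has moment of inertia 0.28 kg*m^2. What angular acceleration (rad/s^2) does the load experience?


tau_out = tau_motor * N * eta
= 0.26 * 56 * 0.94 = 13.6864 Nm
alpha = tau_out / I = 13.6864 / 0.28
= 48.88 rad/s^2


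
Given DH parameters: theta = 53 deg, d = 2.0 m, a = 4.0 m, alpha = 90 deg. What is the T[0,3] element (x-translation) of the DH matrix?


T[0,3] = a * cos(theta)
= 4.0 * cos(53 deg)
= 4.0 * 0.6018
= 2.4073


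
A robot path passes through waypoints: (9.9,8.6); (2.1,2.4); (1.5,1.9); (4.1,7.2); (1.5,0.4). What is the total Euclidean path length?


Segment lengths:
  seg1 = sqrt((-7.8)^2 + (-6.2)^2) = 9.9639
  seg2 = sqrt((-0.6)^2 + (-0.5)^2) = 0.781
  seg3 = sqrt((2.6)^2 + (5.3)^2) = 5.9034
  seg4 = sqrt((-2.6)^2 + (-6.8)^2) = 7.2801
Total = 23.9285


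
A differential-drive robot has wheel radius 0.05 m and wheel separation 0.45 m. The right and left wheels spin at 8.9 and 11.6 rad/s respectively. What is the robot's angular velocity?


vR = r*wR = 0.05*8.9 = 0.445 m/s
vL = r*wL = 0.05*11.6 = 0.58 m/s
v = (vR+vL)/2 = 0.5125 m/s
omega = (vR-vL)/L = -0.3 rad/s
angular velocity = -0.3 rad/s


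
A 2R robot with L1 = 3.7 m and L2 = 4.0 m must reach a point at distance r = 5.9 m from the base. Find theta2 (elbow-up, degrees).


cos(theta2) = (r^2 - L1^2 - L2^2) / (2*L1*L2)
cos(theta2) = (34.81 - 13.69 - 16.0) / 29.6
cos(theta2) = 0.172973
theta2 = 80.0393 degrees


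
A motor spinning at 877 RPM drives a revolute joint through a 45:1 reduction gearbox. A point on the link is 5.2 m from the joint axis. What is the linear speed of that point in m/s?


omega_motor = 877 * 2*pi/60 = 91.8392 rad/s
omega_joint = omega_motor / 45 = 2.0409 rad/s
v = omega_joint * r = 2.0409 * 5.2
= 10.6125 m/s


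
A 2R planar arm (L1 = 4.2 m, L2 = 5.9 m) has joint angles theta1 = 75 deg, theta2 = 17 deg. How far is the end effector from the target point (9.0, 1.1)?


End effector via forward kinematics:
x = L1*cos(t1) + L2*cos(t1+t2) = 0.8811
y = L1*sin(t1) + L2*sin(t1+t2) = 9.9533
Distance to target:
d = sqrt((9.0 - 0.8811)^2 + (1.1 - 9.9533)^2)
= sqrt(65.916 + 78.3808)
= 12.0124 m


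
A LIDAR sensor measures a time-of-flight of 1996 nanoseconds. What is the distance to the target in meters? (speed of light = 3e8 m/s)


tof = 1996 ns = 1.996e-06 s
dist = c * tof / 2
= 3e8 * 1.996e-06 / 2
= 299.4 m


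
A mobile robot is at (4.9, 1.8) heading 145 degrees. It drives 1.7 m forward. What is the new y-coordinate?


y_new = y0 + d*sin(theta)
= 1.8 + 1.7*sin(145)
= 1.8 + 0.9751
= 2.7751


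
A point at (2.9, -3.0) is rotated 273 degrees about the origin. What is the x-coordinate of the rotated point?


x' = x*cos(theta) - y*sin(theta)
cos(273 deg) = 0.0523, sin(273 deg) = -0.9986
x' = 2.9 * 0.0523 - -3.0 * -0.9986
= 0.1518 - 2.9959
= -2.8441


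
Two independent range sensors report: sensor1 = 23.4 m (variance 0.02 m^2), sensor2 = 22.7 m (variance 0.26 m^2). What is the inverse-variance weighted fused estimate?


w1 = (1/var1) / (1/var1 + 1/var2)
   = 50.0 / (50.0 + 3.8462) = 0.9286
w2 = 1 - w1 = 0.0714
fused = w1*s1 + w2*s2 = 21.7286 + 1.6214
= 23.35 m


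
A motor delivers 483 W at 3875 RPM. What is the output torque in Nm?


omega = 3875 * 2*pi/60 = 405.7891 rad/s
tau = P / omega = 483 / 405.7891
= 1.1903 Nm


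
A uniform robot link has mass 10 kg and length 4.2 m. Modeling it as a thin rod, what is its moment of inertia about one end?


I = (1/3) * m * L^2
= (1/3) * 10 * 4.2^2
= 0.333333 * 10 * 17.64
= 58.8 kg*m^2


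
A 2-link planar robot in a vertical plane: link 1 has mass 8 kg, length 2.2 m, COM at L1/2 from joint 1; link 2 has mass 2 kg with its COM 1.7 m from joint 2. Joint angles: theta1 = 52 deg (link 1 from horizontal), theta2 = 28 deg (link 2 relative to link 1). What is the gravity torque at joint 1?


Horizontal distance from joint 1 to link-1 COM:
  x_c1 = (L1/2)*cos(t1) = 1.1 * 0.6157 = 0.6772 m
Horizontal distance from joint 1 to link-2 COM:
  x_c2 = L1*cos(t1) + Lc2*cos(t1+t2)
       = 2.2*0.6157 + 1.7*0.1736 = 1.6497 m
tau1 = m1*g*x_c1 + m2*g*x_c2
     = 8*9.81*0.6772 + 2*9.81*1.6497
     = 53.1488 + 32.3663
     = 85.5151 Nm


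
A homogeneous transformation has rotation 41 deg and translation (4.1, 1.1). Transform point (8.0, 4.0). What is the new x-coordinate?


x' = cos(theta)*px - sin(theta)*py + tx
= 0.7547*8.0 - 0.6561*4.0 + 4.1
= 7.5134


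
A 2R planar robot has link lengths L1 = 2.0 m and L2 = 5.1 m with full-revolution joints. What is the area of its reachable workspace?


r_max = L1 + L2 = 7.1 m
r_min = |L1 - L2| = 3.1 m
Area = pi*(r_max^2 - r_min^2)
= pi*(50.41 - 9.61)
= pi * 40.8
= 128.177 m^2


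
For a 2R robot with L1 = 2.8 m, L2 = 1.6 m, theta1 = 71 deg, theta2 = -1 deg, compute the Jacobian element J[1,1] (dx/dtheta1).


J[1,1] = -L1*sin(t1) - L2*sin(t1+t2)
= -2.8*sin(71) - 1.6*sin(70)
= -4.151


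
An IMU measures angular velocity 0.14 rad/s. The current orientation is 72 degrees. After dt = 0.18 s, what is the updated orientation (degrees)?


delta_theta = w * dt = 0.14 * 0.18 = 0.0252 rad
= 1.4439 deg
theta_new = 72 + 1.4439 = 73.4439 deg


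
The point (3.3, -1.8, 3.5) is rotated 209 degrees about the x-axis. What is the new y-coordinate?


Rotation about x-axis: y' = y*cos(theta) - z*sin(theta)
= -1.8 * -0.8746 - 3.5 * -0.4848
= 3.2711


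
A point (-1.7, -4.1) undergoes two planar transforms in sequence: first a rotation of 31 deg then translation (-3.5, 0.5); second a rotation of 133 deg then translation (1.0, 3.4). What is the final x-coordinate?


After transform 1:
x1 = cos(31)*-1.7 - sin(31)*-4.1 + -3.5 = -2.8455
y1 = sin(31)*-1.7 + cos(31)*-4.1 + 0.5 = -3.89
After transform 2:
x2 = cos(133)*-2.8455 - sin(133)*-3.89 + 1.0
= 5.7856


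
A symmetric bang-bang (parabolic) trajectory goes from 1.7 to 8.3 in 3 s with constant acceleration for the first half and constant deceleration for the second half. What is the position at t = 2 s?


Symmetric rest-to-rest: each phase covers (pf-p0)/2 in time T/2. 0.5*a*(T/2)^2 = (pf-p0)/2 => a = 4*(pf-p0)/T^2
a = 4*(8.3-1.7)/3^2 = 2.9333
t = 2 is in the deceleration phase (t > T/2).
p = pf - 0.5*a*(T-t)^2 = 8.3 - 0.5*2.9333*1^2
= 6.8333


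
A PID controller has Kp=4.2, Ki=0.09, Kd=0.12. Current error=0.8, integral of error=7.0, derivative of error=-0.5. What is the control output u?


u = Kp*e + Ki*int(e) + Kd*de/dt
= 4.2*0.8 + 0.09*7.0 + 0.12*(-0.5)
= 3.36 + 0.63 + -0.06
= 3.93


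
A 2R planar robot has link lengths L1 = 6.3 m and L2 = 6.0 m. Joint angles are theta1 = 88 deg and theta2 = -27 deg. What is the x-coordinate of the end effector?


Convert angles to radians: theta1 = 1.5359, theta2 = -0.4712
x = L1*cos(theta1) + L2*cos(theta1+theta2)
x = 0.2199 + 2.9089
x = 3.1287


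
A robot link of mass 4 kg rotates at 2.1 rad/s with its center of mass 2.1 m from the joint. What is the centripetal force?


F = m * omega^2 * r
= 4 * 2.1^2 * 2.1
= 4 * 4.41 * 2.1
= 37.044 N


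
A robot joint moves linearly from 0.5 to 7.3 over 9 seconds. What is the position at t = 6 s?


s = t/T = 6/9 = 0.6667
p(t) = p0 + (pf-p0)*s
= 0.5 + (7.3 - 0.5) * 0.6667
= 5.0333


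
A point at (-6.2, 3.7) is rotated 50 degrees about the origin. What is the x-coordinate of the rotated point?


x' = x*cos(theta) - y*sin(theta)
cos(50 deg) = 0.6428, sin(50 deg) = 0.766
x' = -6.2 * 0.6428 - 3.7 * 0.766
= -3.9853 - 2.8344
= -6.8196


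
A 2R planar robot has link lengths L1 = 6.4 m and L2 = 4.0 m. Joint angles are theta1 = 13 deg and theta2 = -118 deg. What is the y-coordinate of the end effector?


Convert angles to radians: theta1 = 0.2269, theta2 = -2.0595
y = L1*sin(theta1) + L2*sin(theta1+theta2)
y = 1.4397 + -3.8637
y = -2.424


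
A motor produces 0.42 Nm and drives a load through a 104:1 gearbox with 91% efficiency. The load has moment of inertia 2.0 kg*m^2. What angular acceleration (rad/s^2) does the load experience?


tau_out = tau_motor * N * eta
= 0.42 * 104 * 0.91 = 39.7488 Nm
alpha = tau_out / I = 39.7488 / 2.0
= 19.8744 rad/s^2


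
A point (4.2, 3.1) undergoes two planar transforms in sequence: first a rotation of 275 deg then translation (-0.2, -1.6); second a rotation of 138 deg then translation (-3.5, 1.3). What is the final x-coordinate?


After transform 1:
x1 = cos(275)*4.2 - sin(275)*3.1 + -0.2 = 3.2543
y1 = sin(275)*4.2 + cos(275)*3.1 + -1.6 = -5.5138
After transform 2:
x2 = cos(138)*3.2543 - sin(138)*-5.5138 + -3.5
= -2.2289


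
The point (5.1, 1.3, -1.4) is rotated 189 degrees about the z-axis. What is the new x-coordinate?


Rotation about z-axis: x' = x*cos(theta) - y*sin(theta)
= 5.1 * -0.9877 - 1.3 * -0.1564
= -4.8338


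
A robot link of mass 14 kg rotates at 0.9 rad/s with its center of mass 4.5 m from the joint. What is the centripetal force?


F = m * omega^2 * r
= 14 * 0.9^2 * 4.5
= 14 * 0.81 * 4.5
= 51.03 N


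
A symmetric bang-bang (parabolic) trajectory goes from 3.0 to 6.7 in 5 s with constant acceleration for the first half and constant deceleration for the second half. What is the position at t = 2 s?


Symmetric rest-to-rest: each phase covers (pf-p0)/2 in time T/2. 0.5*a*(T/2)^2 = (pf-p0)/2 => a = 4*(pf-p0)/T^2
a = 4*(6.7-3.0)/5^2 = 0.592
t = 2 is in the acceleration phase (t <= T/2).
p = p0 + 0.5*a*t^2 = 3.0 + 0.5*0.592*2^2
= 4.184


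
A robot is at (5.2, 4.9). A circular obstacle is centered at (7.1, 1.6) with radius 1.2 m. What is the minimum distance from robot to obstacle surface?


center_dist = sqrt((5.2-7.1)^2 + (4.9-1.6)^2)
= sqrt(3.61 + 10.89)
= 3.8079
min_dist = center_dist - radius = 3.8079 - 1.2 = 2.6079 m


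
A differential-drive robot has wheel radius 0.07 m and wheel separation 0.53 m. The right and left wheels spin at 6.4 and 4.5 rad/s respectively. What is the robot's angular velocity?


vR = r*wR = 0.07*6.4 = 0.448 m/s
vL = r*wL = 0.07*4.5 = 0.315 m/s
v = (vR+vL)/2 = 0.3815 m/s
omega = (vR-vL)/L = 0.2509 rad/s
angular velocity = 0.2509 rad/s


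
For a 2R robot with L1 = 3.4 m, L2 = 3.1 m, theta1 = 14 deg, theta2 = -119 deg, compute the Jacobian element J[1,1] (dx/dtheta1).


J[1,1] = -L1*sin(t1) - L2*sin(t1+t2)
= -3.4*sin(14) - 3.1*sin(-105)
= 2.1718


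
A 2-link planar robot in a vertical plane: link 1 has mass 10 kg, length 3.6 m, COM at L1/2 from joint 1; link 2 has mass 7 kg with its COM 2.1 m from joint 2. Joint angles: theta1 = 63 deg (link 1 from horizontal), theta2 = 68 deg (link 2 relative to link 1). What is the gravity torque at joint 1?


Horizontal distance from joint 1 to link-1 COM:
  x_c1 = (L1/2)*cos(t1) = 1.8 * 0.454 = 0.8172 m
Horizontal distance from joint 1 to link-2 COM:
  x_c2 = L1*cos(t1) + Lc2*cos(t1+t2)
       = 3.6*0.454 + 2.1*-0.6561 = 0.2566 m
tau1 = m1*g*x_c1 + m2*g*x_c2
     = 10*9.81*0.8172 + 7*9.81*0.2566
     = 80.1656 + 17.6236
     = 97.7892 Nm


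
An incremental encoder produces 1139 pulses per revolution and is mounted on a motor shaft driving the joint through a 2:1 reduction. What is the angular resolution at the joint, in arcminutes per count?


counts per rev = 1139
effective counts at joint = 1139 * 2 = 2278
resolution = 360*60 / 2278
= 9.482 arcmin/count


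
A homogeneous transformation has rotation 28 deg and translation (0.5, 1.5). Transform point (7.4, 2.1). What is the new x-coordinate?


x' = cos(theta)*px - sin(theta)*py + tx
= 0.8829*7.4 - 0.4695*2.1 + 0.5
= 6.0479


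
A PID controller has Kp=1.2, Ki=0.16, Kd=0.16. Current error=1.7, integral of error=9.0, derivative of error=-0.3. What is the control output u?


u = Kp*e + Ki*int(e) + Kd*de/dt
= 1.2*1.7 + 0.16*9.0 + 0.16*(-0.3)
= 2.04 + 1.44 + -0.048
= 3.432


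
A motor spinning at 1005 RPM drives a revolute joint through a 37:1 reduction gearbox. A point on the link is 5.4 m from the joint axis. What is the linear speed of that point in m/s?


omega_motor = 1005 * 2*pi/60 = 105.2434 rad/s
omega_joint = omega_motor / 37 = 2.8444 rad/s
v = omega_joint * r = 2.8444 * 5.4
= 15.3598 m/s


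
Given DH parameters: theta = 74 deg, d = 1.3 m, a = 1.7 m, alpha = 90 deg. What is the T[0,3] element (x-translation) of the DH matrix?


T[0,3] = a * cos(theta)
= 1.7 * cos(74 deg)
= 1.7 * 0.2756
= 0.4686


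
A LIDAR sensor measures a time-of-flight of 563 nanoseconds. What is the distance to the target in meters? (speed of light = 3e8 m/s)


tof = 563 ns = 5.63e-07 s
dist = c * tof / 2
= 3e8 * 5.63e-07 / 2
= 84.45 m
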